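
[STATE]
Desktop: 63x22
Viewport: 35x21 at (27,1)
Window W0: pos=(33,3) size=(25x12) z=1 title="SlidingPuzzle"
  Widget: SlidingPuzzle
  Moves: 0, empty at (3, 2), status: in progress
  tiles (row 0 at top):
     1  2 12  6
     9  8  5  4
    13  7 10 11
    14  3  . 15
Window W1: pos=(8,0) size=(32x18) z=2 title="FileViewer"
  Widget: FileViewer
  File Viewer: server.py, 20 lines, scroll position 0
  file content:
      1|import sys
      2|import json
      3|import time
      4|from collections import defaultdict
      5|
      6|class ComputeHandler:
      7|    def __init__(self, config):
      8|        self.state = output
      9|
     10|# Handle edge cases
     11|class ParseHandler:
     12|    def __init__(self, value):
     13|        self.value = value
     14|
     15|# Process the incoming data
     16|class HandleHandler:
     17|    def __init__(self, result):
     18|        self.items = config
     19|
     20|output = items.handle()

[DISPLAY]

            ┃                      
────────────┨                      
           ▲┃━━━━━━━━━━━━━━━━━┓    
           █┃ngPuzzle         ┃    
           ░┃─────────────────┨    
mport defau░┃────┬────┬────┐  ┃    
           ░┃  2 │ 12 │  6 │  ┃    
er:        ░┃────┼────┼────┤  ┃    
elf, config░┃  8 │  5 │  4 │  ┃    
 = output  ░┃────┼────┼────┤  ┃    
           ░┃  7 │ 10 │ 11 │  ┃    
s          ░┃────┼────┼────┤  ┃    
:          ░┃  3 │    │ 15 │  ┃    
elf, value)░┃━━━━━━━━━━━━━━━━━┛    
 = value   ░┃                      
           ▼┃                      
━━━━━━━━━━━━┛                      
                                   
                                   
                                   
                                   


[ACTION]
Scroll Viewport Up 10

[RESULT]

━━━━━━━━━━━━┓                      
            ┃                      
────────────┨                      
           ▲┃━━━━━━━━━━━━━━━━━┓    
           █┃ngPuzzle         ┃    
           ░┃─────────────────┨    
mport defau░┃────┬────┬────┐  ┃    
           ░┃  2 │ 12 │  6 │  ┃    
er:        ░┃────┼────┼────┤  ┃    
elf, config░┃  8 │  5 │  4 │  ┃    
 = output  ░┃────┼────┼────┤  ┃    
           ░┃  7 │ 10 │ 11 │  ┃    
s          ░┃────┼────┼────┤  ┃    
:          ░┃  3 │    │ 15 │  ┃    
elf, value)░┃━━━━━━━━━━━━━━━━━┛    
 = value   ░┃                      
           ▼┃                      
━━━━━━━━━━━━┛                      
                                   
                                   
                                   


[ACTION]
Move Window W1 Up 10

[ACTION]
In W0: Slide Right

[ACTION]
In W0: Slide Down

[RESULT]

━━━━━━━━━━━━┓                      
            ┃                      
────────────┨                      
           ▲┃━━━━━━━━━━━━━━━━━┓    
           █┃ngPuzzle         ┃    
           ░┃─────────────────┨    
mport defau░┃────┬────┬────┐  ┃    
           ░┃  2 │ 12 │  6 │  ┃    
er:        ░┃────┼────┼────┤  ┃    
elf, config░┃  8 │  5 │  4 │  ┃    
 = output  ░┃────┼────┼────┤  ┃    
           ░┃    │ 10 │ 11 │  ┃    
s          ░┃────┼────┼────┤  ┃    
:          ░┃  7 │  3 │ 15 │  ┃    
elf, value)░┃━━━━━━━━━━━━━━━━━┛    
 = value   ░┃                      
           ▼┃                      
━━━━━━━━━━━━┛                      
                                   
                                   
                                   


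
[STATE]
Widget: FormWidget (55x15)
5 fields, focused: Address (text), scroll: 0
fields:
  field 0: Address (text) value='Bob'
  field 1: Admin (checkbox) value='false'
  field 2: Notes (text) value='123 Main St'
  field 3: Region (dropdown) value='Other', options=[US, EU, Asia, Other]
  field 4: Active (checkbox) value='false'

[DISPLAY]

> Address:    [Bob                                    ]
  Admin:      [ ]                                      
  Notes:      [123 Main St                            ]
  Region:     [Other                                 ▼]
  Active:     [ ]                                      
                                                       
                                                       
                                                       
                                                       
                                                       
                                                       
                                                       
                                                       
                                                       
                                                       


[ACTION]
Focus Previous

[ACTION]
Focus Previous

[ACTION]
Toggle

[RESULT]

  Address:    [Bob                                    ]
  Admin:      [ ]                                      
  Notes:      [123 Main St                            ]
> Region:     [Other                                 ▼]
  Active:     [ ]                                      
                                                       
                                                       
                                                       
                                                       
                                                       
                                                       
                                                       
                                                       
                                                       
                                                       


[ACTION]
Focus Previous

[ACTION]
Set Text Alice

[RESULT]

  Address:    [Bob                                    ]
  Admin:      [ ]                                      
> Notes:      [Alice                                  ]
  Region:     [Other                                 ▼]
  Active:     [ ]                                      
                                                       
                                                       
                                                       
                                                       
                                                       
                                                       
                                                       
                                                       
                                                       
                                                       


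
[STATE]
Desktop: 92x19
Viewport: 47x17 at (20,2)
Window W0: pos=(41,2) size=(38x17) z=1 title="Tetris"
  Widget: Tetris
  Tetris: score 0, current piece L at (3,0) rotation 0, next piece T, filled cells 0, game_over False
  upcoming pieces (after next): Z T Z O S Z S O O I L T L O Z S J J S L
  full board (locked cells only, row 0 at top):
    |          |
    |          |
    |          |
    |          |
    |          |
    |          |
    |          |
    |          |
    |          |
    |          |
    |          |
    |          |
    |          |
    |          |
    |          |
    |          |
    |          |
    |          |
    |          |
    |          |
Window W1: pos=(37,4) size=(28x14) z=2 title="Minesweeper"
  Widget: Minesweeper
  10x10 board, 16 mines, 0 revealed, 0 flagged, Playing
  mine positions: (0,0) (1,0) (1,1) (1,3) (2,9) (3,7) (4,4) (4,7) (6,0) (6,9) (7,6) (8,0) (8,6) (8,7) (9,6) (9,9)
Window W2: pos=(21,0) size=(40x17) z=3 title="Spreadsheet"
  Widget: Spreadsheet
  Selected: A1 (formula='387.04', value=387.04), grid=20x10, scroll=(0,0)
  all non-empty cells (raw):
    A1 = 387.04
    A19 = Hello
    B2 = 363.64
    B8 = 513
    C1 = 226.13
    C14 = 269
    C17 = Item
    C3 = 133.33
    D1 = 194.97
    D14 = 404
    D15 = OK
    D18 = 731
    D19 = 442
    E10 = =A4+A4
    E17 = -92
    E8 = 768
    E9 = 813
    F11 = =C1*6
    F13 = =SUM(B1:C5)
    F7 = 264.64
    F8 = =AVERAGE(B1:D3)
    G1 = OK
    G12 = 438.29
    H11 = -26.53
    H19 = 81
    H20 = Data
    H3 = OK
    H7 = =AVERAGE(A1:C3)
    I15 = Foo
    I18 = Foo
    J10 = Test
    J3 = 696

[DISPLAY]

 ┠──────────────────────────────────────┨━━━━━━
 ┃A1: 387.04                            ┃      
 ┃       A       B       C       D      ┃━━━┓──
 ┃--------------------------------------┃   ┃  
 ┃  1 [387.04]       0  226.13  194.97  ┃───┨  
 ┃  2        0  363.64       0       0  ┃   ┃  
 ┃  3        0       0  133.33       0  ┃   ┃  
 ┃  4        0       0       0       0  ┃   ┃  
 ┃  5        0       0       0       0  ┃   ┃  
 ┃  6        0       0       0       0  ┃   ┃  
 ┃  7        0       0       0       0  ┃   ┃  
 ┃  8        0     513       0       0  ┃   ┃  
 ┃  9        0       0       0       0  ┃   ┃  
 ┃ 10        0       0       0       0  ┃   ┃  
 ┗━━━━━━━━━━━━━━━━━━━━━━━━━━━━━━━━━━━━━━┛   ┃  
                 ┗━━━━━━━━━━━━━━━━━━━━━━━━━━┛  
                     ┗━━━━━━━━━━━━━━━━━━━━━━━━━


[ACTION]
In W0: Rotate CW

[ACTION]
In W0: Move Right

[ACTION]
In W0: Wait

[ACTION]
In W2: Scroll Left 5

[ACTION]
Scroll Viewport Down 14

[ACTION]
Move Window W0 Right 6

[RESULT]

 ┠──────────────────────────────────────┨━━━━━━
 ┃A1: 387.04                            ┃      
 ┃       A       B       C       D      ┃━━━┓──
 ┃--------------------------------------┃   ┃  
 ┃  1 [387.04]       0  226.13  194.97  ┃───┨  
 ┃  2        0  363.64       0       0  ┃   ┃  
 ┃  3        0       0  133.33       0  ┃   ┃  
 ┃  4        0       0       0       0  ┃   ┃  
 ┃  5        0       0       0       0  ┃   ┃  
 ┃  6        0       0       0       0  ┃   ┃  
 ┃  7        0       0       0       0  ┃   ┃  
 ┃  8        0     513       0       0  ┃   ┃  
 ┃  9        0       0       0       0  ┃   ┃  
 ┃ 10        0       0       0       0  ┃   ┃  
 ┗━━━━━━━━━━━━━━━━━━━━━━━━━━━━━━━━━━━━━━┛   ┃  
                 ┗━━━━━━━━━━━━━━━━━━━━━━━━━━┛  
                           ┗━━━━━━━━━━━━━━━━━━━


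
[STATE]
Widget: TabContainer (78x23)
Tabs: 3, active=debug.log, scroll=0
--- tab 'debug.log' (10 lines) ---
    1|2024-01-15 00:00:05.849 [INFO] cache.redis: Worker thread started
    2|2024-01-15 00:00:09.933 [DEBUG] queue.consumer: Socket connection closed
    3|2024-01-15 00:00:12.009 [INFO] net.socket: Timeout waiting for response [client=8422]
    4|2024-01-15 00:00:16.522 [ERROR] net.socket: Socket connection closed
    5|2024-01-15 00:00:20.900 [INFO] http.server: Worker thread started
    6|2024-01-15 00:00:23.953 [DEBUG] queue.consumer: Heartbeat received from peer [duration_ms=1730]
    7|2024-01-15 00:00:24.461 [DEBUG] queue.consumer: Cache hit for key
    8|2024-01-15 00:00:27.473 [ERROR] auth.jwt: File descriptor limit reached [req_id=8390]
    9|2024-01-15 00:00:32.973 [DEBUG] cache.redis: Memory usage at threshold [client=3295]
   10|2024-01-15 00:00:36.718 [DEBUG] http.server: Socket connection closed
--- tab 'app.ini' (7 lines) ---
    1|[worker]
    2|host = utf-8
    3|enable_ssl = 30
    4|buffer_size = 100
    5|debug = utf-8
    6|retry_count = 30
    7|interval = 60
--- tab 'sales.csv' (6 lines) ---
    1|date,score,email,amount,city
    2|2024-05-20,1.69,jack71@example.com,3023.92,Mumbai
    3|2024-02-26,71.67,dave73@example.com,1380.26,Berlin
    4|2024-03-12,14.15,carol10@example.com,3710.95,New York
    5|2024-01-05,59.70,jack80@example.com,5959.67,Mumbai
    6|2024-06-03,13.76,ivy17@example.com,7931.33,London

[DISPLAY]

[debug.log]│ app.ini │ sales.csv                                              
──────────────────────────────────────────────────────────────────────────────
2024-01-15 00:00:05.849 [INFO] cache.redis: Worker thread started             
2024-01-15 00:00:09.933 [DEBUG] queue.consumer: Socket connection closed      
2024-01-15 00:00:12.009 [INFO] net.socket: Timeout waiting for response [clien
2024-01-15 00:00:16.522 [ERROR] net.socket: Socket connection closed          
2024-01-15 00:00:20.900 [INFO] http.server: Worker thread started             
2024-01-15 00:00:23.953 [DEBUG] queue.consumer: Heartbeat received from peer [
2024-01-15 00:00:24.461 [DEBUG] queue.consumer: Cache hit for key             
2024-01-15 00:00:27.473 [ERROR] auth.jwt: File descriptor limit reached [req_i
2024-01-15 00:00:32.973 [DEBUG] cache.redis: Memory usage at threshold [client
2024-01-15 00:00:36.718 [DEBUG] http.server: Socket connection closed         
                                                                              
                                                                              
                                                                              
                                                                              
                                                                              
                                                                              
                                                                              
                                                                              
                                                                              
                                                                              
                                                                              


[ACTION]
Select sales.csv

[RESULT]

 debug.log │ app.ini │[sales.csv]                                             
──────────────────────────────────────────────────────────────────────────────
date,score,email,amount,city                                                  
2024-05-20,1.69,jack71@example.com,3023.92,Mumbai                             
2024-02-26,71.67,dave73@example.com,1380.26,Berlin                            
2024-03-12,14.15,carol10@example.com,3710.95,New York                         
2024-01-05,59.70,jack80@example.com,5959.67,Mumbai                            
2024-06-03,13.76,ivy17@example.com,7931.33,London                             
                                                                              
                                                                              
                                                                              
                                                                              
                                                                              
                                                                              
                                                                              
                                                                              
                                                                              
                                                                              
                                                                              
                                                                              
                                                                              
                                                                              
                                                                              


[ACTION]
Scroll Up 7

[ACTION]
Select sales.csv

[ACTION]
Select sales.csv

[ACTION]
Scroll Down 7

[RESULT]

 debug.log │ app.ini │[sales.csv]                                             
──────────────────────────────────────────────────────────────────────────────
2024-06-03,13.76,ivy17@example.com,7931.33,London                             
                                                                              
                                                                              
                                                                              
                                                                              
                                                                              
                                                                              
                                                                              
                                                                              
                                                                              
                                                                              
                                                                              
                                                                              
                                                                              
                                                                              
                                                                              
                                                                              
                                                                              
                                                                              
                                                                              
                                                                              


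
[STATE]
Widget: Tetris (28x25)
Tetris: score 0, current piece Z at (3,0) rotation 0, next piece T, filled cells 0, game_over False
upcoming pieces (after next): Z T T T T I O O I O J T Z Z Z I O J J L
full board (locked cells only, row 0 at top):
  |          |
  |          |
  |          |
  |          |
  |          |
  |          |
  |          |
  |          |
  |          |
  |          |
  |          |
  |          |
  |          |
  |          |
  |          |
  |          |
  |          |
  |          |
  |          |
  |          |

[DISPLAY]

   ▓▓     │Next:            
    ▓▓    │ ▒               
          │▒▒▒              
          │                 
          │                 
          │                 
          │Score:           
          │0                
          │                 
          │                 
          │                 
          │                 
          │                 
          │                 
          │                 
          │                 
          │                 
          │                 
          │                 
          │                 
          │                 
          │                 
          │                 
          │                 
          │                 


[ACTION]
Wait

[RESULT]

          │Next:            
   ▓▓     │ ▒               
    ▓▓    │▒▒▒              
          │                 
          │                 
          │                 
          │Score:           
          │0                
          │                 
          │                 
          │                 
          │                 
          │                 
          │                 
          │                 
          │                 
          │                 
          │                 
          │                 
          │                 
          │                 
          │                 
          │                 
          │                 
          │                 


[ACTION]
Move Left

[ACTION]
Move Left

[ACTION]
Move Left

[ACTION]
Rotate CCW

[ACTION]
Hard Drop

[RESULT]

    ▒     │Next:            
   ▒▒▒    │▓▓               
          │ ▓▓              
          │                 
          │                 
          │                 
          │Score:           
          │0                
          │                 
          │                 
          │                 
          │                 
          │                 
          │                 
          │                 
          │                 
          │                 
 ▓        │                 
▓▓        │                 
▓         │                 
          │                 
          │                 
          │                 
          │                 
          │                 


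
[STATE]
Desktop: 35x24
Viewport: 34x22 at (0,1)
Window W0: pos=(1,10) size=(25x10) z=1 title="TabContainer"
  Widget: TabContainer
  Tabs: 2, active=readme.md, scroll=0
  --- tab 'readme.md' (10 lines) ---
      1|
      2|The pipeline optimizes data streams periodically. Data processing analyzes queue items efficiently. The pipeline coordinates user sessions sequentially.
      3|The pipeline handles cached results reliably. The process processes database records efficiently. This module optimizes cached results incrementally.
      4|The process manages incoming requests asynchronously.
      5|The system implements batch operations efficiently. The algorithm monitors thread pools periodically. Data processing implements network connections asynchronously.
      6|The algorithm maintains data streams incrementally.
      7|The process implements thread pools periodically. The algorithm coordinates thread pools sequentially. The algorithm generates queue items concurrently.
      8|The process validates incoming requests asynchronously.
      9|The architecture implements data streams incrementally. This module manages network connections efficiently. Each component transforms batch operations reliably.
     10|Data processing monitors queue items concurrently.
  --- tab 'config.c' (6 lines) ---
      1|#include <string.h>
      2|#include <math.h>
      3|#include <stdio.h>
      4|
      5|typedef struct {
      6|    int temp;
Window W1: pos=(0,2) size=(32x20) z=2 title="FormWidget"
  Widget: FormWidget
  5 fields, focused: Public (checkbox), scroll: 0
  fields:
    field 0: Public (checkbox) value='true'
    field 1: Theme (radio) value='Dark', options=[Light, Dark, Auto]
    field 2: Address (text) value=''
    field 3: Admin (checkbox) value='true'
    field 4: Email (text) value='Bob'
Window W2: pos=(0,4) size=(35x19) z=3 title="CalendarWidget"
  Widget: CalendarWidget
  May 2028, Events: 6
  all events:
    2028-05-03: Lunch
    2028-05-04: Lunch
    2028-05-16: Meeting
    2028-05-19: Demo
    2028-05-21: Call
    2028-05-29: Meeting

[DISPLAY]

                                  
┏━━━━━━━━━━━━━━━━━━━━━━━━━━━━━━┓  
┃ FormWidget                   ┃  
┏━━━━━━━━━━━━━━━━━━━━━━━━━━━━━━━━━
┃ CalendarWidget                  
┠─────────────────────────────────
┃             May 2028            
┃Mo Tu We Th Fr Sa Su             
┃ 1  2  3*  4*  5  6  7           
┃ 8  9 10 11 12 13 14             
┃15 16* 17 18 19* 20 21*          
┃22 23 24 25 26 27 28             
┃29* 30 31                        
┃                                 
┃                                 
┃                                 
┃                                 
┃                                 
┃                                 
┃                                 
┃                                 
┗━━━━━━━━━━━━━━━━━━━━━━━━━━━━━━━━━


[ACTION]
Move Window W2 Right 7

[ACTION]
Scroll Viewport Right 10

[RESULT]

                                  
━━━━━━━━━━━━━━━━━━━━━━━━━━━━━━┓   
 FormWidget                   ┃   
━━━━━━━━━━━━━━━━━━━━━━━━━━━━━━━━━┓
 CalendarWidget                  ┃
─────────────────────────────────┨
             May 2028            ┃
Mo Tu We Th Fr Sa Su             ┃
 1  2  3*  4*  5  6  7           ┃
 8  9 10 11 12 13 14             ┃
15 16* 17 18 19* 20 21*          ┃
22 23 24 25 26 27 28             ┃
29* 30 31                        ┃
                                 ┃
                                 ┃
                                 ┃
                                 ┃
                                 ┃
                                 ┃
                                 ┃
                                 ┃
━━━━━━━━━━━━━━━━━━━━━━━━━━━━━━━━━┛


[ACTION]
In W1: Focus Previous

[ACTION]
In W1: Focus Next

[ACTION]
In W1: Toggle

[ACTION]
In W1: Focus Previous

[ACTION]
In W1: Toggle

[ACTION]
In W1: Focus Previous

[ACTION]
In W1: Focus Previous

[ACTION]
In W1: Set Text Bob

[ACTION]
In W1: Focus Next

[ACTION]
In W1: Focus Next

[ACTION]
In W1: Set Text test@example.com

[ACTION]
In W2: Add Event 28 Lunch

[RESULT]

                                  
━━━━━━━━━━━━━━━━━━━━━━━━━━━━━━┓   
 FormWidget                   ┃   
━━━━━━━━━━━━━━━━━━━━━━━━━━━━━━━━━┓
 CalendarWidget                  ┃
─────────────────────────────────┨
             May 2028            ┃
Mo Tu We Th Fr Sa Su             ┃
 1  2  3*  4*  5  6  7           ┃
 8  9 10 11 12 13 14             ┃
15 16* 17 18 19* 20 21*          ┃
22 23 24 25 26 27 28*            ┃
29* 30 31                        ┃
                                 ┃
                                 ┃
                                 ┃
                                 ┃
                                 ┃
                                 ┃
                                 ┃
                                 ┃
━━━━━━━━━━━━━━━━━━━━━━━━━━━━━━━━━┛


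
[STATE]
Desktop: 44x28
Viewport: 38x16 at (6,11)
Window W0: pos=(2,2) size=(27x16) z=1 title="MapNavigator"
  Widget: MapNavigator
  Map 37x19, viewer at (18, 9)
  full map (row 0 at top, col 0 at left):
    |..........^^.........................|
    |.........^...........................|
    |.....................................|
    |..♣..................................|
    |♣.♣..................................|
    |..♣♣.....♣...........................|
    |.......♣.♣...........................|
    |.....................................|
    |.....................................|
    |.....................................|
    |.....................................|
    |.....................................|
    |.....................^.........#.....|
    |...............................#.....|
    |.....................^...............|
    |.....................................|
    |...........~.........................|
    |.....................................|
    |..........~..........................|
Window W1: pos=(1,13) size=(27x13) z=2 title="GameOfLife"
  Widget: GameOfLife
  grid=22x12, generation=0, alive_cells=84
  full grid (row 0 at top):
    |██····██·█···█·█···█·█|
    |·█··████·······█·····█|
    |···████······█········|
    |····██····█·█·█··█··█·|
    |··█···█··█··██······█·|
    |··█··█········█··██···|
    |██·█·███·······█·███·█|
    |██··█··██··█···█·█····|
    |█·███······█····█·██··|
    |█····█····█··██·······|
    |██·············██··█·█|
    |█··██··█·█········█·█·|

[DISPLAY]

.........@............┃               
......................┃               
━━━━━━━━━━━━━━━━━━━━━┓┃               
eOfLife              ┃┃               
─────────────────────┨┃               
 0                   ┃┃               
███······█········   ┃┛               
██····█·█·█··█··█·   ┃                
··█··█··██······█·   ┃                
·█········█··██···   ┃                
·███·······█·███·█   ┃                
█··██··█···█·█····   ┃                
█······█····█·██··   ┃                
·█····█··██·······   ┃                
━━━━━━━━━━━━━━━━━━━━━┛                
                                      


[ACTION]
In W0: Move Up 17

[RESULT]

.^^......@............┃               
^.....................┃               
━━━━━━━━━━━━━━━━━━━━━┓┃               
eOfLife              ┃┃               
─────────────────────┨┃               
 0                   ┃┃               
███······█········   ┃┛               
██····█·█·█··█··█·   ┃                
··█··█··██······█·   ┃                
·█········█··██···   ┃                
·███·······█·███·█   ┃                
█··██··█···█·█····   ┃                
█······█····█·██··   ┃                
·█····█··██·······   ┃                
━━━━━━━━━━━━━━━━━━━━━┛                
                                      


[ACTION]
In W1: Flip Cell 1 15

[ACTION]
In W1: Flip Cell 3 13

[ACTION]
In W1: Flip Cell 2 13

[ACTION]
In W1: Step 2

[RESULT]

.^^......@............┃               
^.....................┃               
━━━━━━━━━━━━━━━━━━━━━┓┃               
eOfLife              ┃┃               
─────────────────────┨┃               
 2                   ┃┃               
········██········   ┃┛               
█······█······█···   ┃                
··█····█··██████··   ┃                
···██···███·██··█·   ┃                
·█·······█·····██·   ┃                
·█·███·█·█···███··   ┃                
·█·····█·██·····█·   ┃                
·······█········█·   ┃                
━━━━━━━━━━━━━━━━━━━━━┛                
                                      


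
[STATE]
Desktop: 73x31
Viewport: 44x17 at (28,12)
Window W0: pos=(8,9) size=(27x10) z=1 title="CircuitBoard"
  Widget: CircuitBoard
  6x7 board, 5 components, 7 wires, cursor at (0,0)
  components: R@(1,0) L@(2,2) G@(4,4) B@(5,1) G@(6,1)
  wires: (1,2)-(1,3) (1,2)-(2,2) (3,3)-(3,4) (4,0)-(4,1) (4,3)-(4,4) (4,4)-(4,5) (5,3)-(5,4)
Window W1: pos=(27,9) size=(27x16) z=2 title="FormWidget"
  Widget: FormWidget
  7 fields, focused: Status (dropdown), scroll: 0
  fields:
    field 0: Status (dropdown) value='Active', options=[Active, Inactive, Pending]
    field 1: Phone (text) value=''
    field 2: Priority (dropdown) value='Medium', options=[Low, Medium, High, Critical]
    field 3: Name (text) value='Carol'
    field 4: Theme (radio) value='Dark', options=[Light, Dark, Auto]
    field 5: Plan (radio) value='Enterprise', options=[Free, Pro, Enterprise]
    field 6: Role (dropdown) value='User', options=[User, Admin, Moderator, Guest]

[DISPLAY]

> Status:     [Active  ▼]┃                  
  Phone:      [         ]┃                  
  Priority:   [Medium  ▼]┃                  
  Name:       [Carol    ]┃                  
  Theme:      ( ) Light  ┃                  
  Plan:       ( ) Free  (┃                  
  Role:       [User    ▼]┃                  
                         ┃                  
                         ┃                  
                         ┃                  
                         ┃                  
                         ┃                  
━━━━━━━━━━━━━━━━━━━━━━━━━┛                  
                                            
                                            
                                            
                                            


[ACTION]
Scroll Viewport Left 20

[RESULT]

┃   0 1 2 3 4 5    ┃> Status:     [Active  ▼
┃0  [.]            ┃  Phone:      [         
┃                  ┃  Priority:   [Medium  ▼
┃1   R       · ─ · ┃  Name:       [Carol    
┃            │     ┃  Theme:      ( ) Light 
┃2           L     ┃  Plan:       ( ) Free  
┗━━━━━━━━━━━━━━━━━━┃  Role:       [User    ▼
                   ┃                        
                   ┃                        
                   ┃                        
                   ┃                        
                   ┃                        
                   ┗━━━━━━━━━━━━━━━━━━━━━━━━
                                            
                                            
                                            
                                            


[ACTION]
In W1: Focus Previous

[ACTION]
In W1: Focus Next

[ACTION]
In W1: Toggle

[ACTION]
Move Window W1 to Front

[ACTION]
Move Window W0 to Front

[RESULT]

┃   0 1 2 3 4 5           ┃s:     [Active  ▼
┃0  [.]                   ┃:      [         
┃                         ┃ity:   [Medium  ▼
┃1   R       · ─ ·        ┃       [Carol    
┃            │            ┃:      ( ) Light 
┃2           L            ┃       ( ) Free  
┗━━━━━━━━━━━━━━━━━━━━━━━━━┛       [User    ▼
                   ┃                        
                   ┃                        
                   ┃                        
                   ┃                        
                   ┃                        
                   ┗━━━━━━━━━━━━━━━━━━━━━━━━
                                            
                                            
                                            
                                            


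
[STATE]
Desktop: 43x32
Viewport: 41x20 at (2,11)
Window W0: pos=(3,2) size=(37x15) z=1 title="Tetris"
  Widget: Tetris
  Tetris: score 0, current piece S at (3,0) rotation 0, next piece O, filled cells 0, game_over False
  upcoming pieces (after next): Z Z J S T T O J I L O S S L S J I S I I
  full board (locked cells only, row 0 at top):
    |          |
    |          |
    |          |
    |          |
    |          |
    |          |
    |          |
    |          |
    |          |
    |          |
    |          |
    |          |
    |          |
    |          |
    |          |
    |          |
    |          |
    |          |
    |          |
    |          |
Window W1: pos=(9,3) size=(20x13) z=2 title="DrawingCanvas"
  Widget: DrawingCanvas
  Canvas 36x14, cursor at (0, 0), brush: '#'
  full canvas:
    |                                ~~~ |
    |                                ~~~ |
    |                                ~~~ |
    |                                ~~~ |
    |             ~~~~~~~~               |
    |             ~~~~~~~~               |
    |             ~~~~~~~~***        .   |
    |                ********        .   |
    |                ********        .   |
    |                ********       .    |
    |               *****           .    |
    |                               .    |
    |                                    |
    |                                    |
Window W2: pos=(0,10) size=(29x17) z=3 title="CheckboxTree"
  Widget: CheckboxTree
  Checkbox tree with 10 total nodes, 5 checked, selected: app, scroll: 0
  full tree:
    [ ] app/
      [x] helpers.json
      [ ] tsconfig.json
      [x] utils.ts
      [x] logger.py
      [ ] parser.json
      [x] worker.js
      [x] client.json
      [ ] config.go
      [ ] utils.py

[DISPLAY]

CheckboxTree              ┃          ┃   
──────────────────────────┨          ┃   
[-] app/                  ┃          ┃   
  [x] helpers.json        ┃          ┃   
  [ ] tsconfig.json       ┃          ┃   
  [x] utils.ts            ┃━━━━━━━━━━┛   
  [x] logger.py           ┃              
  [ ] parser.json         ┃              
  [x] worker.js           ┃              
  [x] client.json         ┃              
  [ ] config.go           ┃              
  [ ] utils.py            ┃              
                          ┃              
                          ┃              
                          ┃              
━━━━━━━━━━━━━━━━━━━━━━━━━━┛              
                                         
                                         
                                         
                                         


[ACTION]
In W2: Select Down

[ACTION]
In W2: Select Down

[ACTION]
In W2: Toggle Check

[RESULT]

CheckboxTree              ┃          ┃   
──────────────────────────┨          ┃   
[-] app/                  ┃          ┃   
  [x] helpers.json        ┃          ┃   
  [x] tsconfig.json       ┃          ┃   
  [x] utils.ts            ┃━━━━━━━━━━┛   
  [x] logger.py           ┃              
  [ ] parser.json         ┃              
  [x] worker.js           ┃              
  [x] client.json         ┃              
  [ ] config.go           ┃              
  [ ] utils.py            ┃              
                          ┃              
                          ┃              
                          ┃              
━━━━━━━━━━━━━━━━━━━━━━━━━━┛              
                                         
                                         
                                         
                                         


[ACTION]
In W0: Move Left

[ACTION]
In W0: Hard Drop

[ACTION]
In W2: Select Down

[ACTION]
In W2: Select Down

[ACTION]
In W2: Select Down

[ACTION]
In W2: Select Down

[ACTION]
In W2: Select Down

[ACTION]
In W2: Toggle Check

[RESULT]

CheckboxTree              ┃          ┃   
──────────────────────────┨          ┃   
[-] app/                  ┃          ┃   
  [x] helpers.json        ┃          ┃   
  [x] tsconfig.json       ┃          ┃   
  [x] utils.ts            ┃━━━━━━━━━━┛   
  [x] logger.py           ┃              
  [ ] parser.json         ┃              
  [x] worker.js           ┃              
  [ ] client.json         ┃              
  [ ] config.go           ┃              
  [ ] utils.py            ┃              
                          ┃              
                          ┃              
                          ┃              
━━━━━━━━━━━━━━━━━━━━━━━━━━┛              
                                         
                                         
                                         
                                         
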